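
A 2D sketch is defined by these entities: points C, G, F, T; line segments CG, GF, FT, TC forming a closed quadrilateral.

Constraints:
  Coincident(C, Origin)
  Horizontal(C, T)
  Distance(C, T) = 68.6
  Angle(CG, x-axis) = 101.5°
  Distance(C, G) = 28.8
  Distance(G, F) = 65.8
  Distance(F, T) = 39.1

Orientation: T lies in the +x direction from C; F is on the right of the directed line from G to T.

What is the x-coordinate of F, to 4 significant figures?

36.46

Checks: |GF| = 65.80 ✓; |FT| = 39.10 ✓.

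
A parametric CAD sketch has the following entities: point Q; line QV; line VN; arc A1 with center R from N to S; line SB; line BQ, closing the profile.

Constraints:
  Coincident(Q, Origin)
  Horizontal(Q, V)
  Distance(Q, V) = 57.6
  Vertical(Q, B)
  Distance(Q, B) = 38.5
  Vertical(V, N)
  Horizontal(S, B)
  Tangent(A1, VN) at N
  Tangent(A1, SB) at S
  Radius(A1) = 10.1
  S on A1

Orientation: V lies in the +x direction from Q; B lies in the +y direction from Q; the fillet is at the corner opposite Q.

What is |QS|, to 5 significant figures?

61.143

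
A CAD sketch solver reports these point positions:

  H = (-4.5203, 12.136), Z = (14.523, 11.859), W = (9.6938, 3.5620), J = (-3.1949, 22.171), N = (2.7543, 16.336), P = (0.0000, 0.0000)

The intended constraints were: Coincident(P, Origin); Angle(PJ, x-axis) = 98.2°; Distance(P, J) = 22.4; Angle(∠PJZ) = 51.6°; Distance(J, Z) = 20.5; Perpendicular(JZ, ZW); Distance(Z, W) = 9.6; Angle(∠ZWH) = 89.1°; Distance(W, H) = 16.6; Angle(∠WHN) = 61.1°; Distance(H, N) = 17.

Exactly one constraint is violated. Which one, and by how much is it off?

Distance(H, N) = 17 — off by 8.60.

P = (0.00, 0.00) ✓; PJ at 98.20° ✓; |PJ| = 22.40 ✓; ∠PJZ = 51.60° ✓; |JZ| = 20.50 ✓; ∠(JZ, ZW) = 90.00° ✓; |ZW| = 9.600 ✓; ∠ZWH = 89.10° ✓; |WH| = 16.60 ✓; ∠WHN = 61.10° ✓; |HN| = 8.400 ✗.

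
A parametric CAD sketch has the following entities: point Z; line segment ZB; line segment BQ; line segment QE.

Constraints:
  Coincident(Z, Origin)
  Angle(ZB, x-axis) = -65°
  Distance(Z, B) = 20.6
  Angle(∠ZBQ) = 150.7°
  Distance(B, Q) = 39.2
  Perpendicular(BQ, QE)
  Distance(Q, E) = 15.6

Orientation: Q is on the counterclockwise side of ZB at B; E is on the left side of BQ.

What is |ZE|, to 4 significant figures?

57.43

Z is at the origin; ZB runs at -65.0° with length 20.6, so B = 20.6·(cos -65.0°, sin -65.0°) = (8.706, -18.67). ∠ZBQ = 150.7°, so BQ runs at -65.0° + (180° − 150.7°) = -35.70° from the x-axis; with |BQ| = 39.2, Q = B + 39.2·(cos -35.70°, sin -35.70°) = (40.54, -41.54). BQ ⟂ QE; with |QE| = 15.6 on the left of BQ, E = Q + 15.6·(0.5835, 0.8121) = (49.64, -28.88). Then |ZE| = |E − Z| = 57.43.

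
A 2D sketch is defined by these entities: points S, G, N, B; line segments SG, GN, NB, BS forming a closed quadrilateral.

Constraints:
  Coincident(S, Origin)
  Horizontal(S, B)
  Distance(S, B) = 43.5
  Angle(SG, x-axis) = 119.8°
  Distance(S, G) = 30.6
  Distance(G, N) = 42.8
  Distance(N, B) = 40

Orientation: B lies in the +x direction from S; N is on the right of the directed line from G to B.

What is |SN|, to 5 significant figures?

12.237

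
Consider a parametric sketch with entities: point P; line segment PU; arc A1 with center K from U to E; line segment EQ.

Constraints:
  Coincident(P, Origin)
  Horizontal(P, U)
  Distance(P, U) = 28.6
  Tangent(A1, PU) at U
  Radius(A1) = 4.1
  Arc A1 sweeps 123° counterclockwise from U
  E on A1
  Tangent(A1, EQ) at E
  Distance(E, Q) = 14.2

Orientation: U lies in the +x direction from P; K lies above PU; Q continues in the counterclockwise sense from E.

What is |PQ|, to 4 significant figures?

30.39

P is at the origin; P and U share the same y with |PU| = 28.6 and U on the +x side, so U = (28.60, 0.000). The tangent condition forces KU to be normal to PU, so K = U + (0, 4.1) = (28.60, 4.100). On A1, U sits at bearing -90° from K; a 123° counterclockwise sweep puts E at bearing 33°, so E = K + 4.1·(cos 33°, sin 33°) = (32.04, 6.333). The tangent condition forces KE to be normal to EQ, so EQ runs along (−sin 33°, cos 33°); with |EQ| = 14.2, Q = (24.30, 18.24). Then |PQ| = |Q − P| = 30.39.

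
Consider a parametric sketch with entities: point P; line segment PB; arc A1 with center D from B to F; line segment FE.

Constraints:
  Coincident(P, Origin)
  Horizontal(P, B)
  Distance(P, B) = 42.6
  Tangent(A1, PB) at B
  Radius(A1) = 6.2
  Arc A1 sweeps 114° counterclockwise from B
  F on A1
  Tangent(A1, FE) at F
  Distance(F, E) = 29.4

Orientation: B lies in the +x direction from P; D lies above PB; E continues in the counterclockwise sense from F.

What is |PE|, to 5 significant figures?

50.834

On A1, B sits at bearing -90° from D; a 114° counterclockwise sweep puts F at bearing 24°, so F = D + 6.2·(cos 24°, sin 24°) = (48.264, 8.7218). The tangent condition forces DF to be normal to FE, so FE runs along (−sin 24°, cos 24°); with |FE| = 29.4, E = (36.306, 35.580). Then |PE| = |E − P| = 50.834.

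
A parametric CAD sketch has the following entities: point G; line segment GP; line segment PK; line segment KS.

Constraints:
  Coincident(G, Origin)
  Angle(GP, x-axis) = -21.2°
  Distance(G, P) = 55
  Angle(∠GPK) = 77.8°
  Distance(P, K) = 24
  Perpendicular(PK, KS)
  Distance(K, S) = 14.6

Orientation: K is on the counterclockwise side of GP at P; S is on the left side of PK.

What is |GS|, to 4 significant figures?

41.07

G is at the origin; GP runs at -21.2° with length 55.0, so P = 55.0·(cos -21.2°, sin -21.2°) = (51.28, -19.89). ∠GPK = 77.8°, so PK runs at -21.2° + (180° − 77.8°) = 81.00° from the x-axis; with |PK| = 24.0, K = P + 24.0·(cos 81.00°, sin 81.00°) = (55.03, 3.815). The perpendicularity gives KS at right angles to PK; with |KS| = 14.6 on the left of PK, S = K + 14.6·(-0.9877, 0.1564) = (40.61, 6.099). Then |GS| = |S − G| = 41.07.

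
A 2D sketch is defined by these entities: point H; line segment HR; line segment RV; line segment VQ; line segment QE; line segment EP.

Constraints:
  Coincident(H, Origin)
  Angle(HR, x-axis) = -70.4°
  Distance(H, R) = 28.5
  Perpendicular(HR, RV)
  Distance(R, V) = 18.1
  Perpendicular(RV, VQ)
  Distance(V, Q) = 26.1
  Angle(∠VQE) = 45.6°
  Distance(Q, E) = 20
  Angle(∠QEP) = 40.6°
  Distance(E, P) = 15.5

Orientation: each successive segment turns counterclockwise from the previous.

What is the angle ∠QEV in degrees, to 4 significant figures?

84.67°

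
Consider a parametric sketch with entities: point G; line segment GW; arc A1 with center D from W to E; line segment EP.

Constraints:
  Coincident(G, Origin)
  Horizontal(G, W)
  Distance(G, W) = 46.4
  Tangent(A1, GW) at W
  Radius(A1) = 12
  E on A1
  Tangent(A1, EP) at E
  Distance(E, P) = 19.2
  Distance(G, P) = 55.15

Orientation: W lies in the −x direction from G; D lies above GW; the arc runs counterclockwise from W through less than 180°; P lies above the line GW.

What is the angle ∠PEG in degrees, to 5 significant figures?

139.04°

Checks: |DE| = 12.00 ✓; ∠(DE, EP) = 90.00° ✓; |EP| = 19.20 ✓; |GP| = 55.15 ✓.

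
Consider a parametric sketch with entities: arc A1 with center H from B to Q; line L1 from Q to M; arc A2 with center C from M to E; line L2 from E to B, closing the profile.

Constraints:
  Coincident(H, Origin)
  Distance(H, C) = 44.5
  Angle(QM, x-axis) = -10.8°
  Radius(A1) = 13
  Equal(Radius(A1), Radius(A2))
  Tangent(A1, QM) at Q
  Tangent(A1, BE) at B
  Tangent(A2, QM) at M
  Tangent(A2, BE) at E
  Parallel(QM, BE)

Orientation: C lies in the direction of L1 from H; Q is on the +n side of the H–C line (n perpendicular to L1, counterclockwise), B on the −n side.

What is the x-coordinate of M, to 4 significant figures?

46.15

The slot axis is L1's direction at -10.8°, so u = (cos -10.8°, sin -10.8°) = (0.9823, -0.1874) and n = (−sin -10.8°, cos -10.8°) = (0.1874, 0.9823). H is at the origin and C lies 44.5 along u from H, so C = 44.5·u = (43.71, -8.338). Tangency of A1 to both parallel lines with radius 13.0 puts Q and B at H ± 13.0·n: Q = (2.436, 12.77), B = (-2.436, -12.77). Equal radii place M and E the same way about C: M = C + 13.0·n = (46.15, 4.431), E = C − 13.0·n = (41.28, -21.11). So M.x = 46.15.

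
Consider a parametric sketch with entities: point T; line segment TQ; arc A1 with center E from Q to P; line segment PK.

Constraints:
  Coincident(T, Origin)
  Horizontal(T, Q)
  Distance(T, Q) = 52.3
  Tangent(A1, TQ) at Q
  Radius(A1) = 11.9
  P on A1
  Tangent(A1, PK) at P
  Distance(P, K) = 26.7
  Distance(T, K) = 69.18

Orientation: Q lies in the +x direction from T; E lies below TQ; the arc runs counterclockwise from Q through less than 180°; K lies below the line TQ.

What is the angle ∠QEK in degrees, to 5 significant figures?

173.17°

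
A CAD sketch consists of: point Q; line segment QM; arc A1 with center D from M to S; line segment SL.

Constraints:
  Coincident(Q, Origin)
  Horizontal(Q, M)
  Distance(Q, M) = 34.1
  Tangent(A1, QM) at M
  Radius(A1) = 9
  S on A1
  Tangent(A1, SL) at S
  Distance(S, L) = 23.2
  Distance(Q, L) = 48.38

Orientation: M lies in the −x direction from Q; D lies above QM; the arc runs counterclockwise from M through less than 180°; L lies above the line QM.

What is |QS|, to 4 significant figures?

28.60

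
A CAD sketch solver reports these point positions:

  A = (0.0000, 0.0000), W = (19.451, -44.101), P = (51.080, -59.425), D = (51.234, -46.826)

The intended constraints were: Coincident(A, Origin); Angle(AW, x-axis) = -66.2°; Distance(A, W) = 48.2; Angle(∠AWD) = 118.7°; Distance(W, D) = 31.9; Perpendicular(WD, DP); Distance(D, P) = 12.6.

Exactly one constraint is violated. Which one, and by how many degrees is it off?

Perpendicular(WD, DP) — off by 4.20°.

A = (0.00, 0.00) ✓; AW at -66.20° ✓; |AW| = 48.20 ✓; ∠AWD = 118.7° ✓; |WD| = 31.90 ✓; ∠(WD, DP) = 85.80° ✗; |DP| = 12.60 ✓.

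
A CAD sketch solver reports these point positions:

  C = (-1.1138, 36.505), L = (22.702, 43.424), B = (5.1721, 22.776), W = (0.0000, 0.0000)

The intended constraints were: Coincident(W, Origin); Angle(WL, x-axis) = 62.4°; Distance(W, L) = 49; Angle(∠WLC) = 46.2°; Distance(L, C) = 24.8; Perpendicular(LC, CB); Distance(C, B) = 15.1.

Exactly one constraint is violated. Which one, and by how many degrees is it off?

Perpendicular(LC, CB) — off by 8.40°.

W = (0.00, 0.00) ✓; WL at 62.40° ✓; |WL| = 49.00 ✓; ∠WLC = 46.20° ✓; |LC| = 24.80 ✓; ∠(LC, CB) = 98.40° ✗; |CB| = 15.10 ✓.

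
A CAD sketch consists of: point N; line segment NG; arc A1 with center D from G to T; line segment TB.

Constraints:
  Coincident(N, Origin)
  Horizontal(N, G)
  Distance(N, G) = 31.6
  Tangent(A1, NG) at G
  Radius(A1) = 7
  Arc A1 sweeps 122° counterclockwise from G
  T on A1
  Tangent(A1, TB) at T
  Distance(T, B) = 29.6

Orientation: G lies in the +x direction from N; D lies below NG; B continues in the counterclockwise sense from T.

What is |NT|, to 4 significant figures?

27.81

N is at the origin; N and G share the same y with |NG| = 31.6 and G on the +x side, so G = (31.60, 0.000). A1 meets NG tangentially, so DG is at right angles to NG, so D = G + (0, -7) = (31.60, -7.000). On A1, G sits at bearing 90° from D; a 122° counterclockwise sweep puts T at bearing 212°, so T = D + 7.0·(cos 212°, sin 212°) = (25.66, -10.71). Then |NT| = |T − N| = 27.81.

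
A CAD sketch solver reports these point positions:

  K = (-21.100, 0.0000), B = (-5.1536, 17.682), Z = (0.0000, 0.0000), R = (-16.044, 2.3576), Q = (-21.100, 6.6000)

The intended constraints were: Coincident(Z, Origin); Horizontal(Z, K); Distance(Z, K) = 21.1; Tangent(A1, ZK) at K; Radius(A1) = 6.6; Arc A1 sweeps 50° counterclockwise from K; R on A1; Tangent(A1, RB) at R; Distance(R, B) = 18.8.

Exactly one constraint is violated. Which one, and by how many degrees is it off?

Tangent(A1, RB) at R — off by 4.60°.

Z = (0.00, 0.00) ✓; Z.y = 0.00, K.y = 0.00 ✓; |ZK| = 21.10 ✓; ∠(QK, KZ) = 90.00° ✓; |QK| = 6.600 ✓; bearing(Q→R) − bearing(Q→K) = 50.00° ✓; |QR| = 6.600 ✓; ∠(QR, RB) = 85.40° ✗; |RB| = 18.80 ✓.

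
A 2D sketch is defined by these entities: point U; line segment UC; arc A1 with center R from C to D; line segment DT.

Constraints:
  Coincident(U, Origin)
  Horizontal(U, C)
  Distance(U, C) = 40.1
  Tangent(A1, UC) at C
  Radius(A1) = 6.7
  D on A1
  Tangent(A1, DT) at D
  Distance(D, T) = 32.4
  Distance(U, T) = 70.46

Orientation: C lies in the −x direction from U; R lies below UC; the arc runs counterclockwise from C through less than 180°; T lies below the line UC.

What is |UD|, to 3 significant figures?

45.7

U is at the origin; UC is horizontal with |UC| = 40.1 and C on the −x side, so C = (-40.1, 0.00). A1 meets UC tangentially, so RC is at right angles to UC, so R = C + (0, -6.7) = (-40.1, -6.70). Since RD ⟂ DT (tangency), |RT| = √(6.7² + 32.4²) = 33.1 regardless of where D sits on A1. So T lies on both circle(U, 70.46) and circle(R, 33.1); the below-UC intersection is T = (-63.9, -29.7). D is the foot of the tangent from T: D = (-45.6, -2.92).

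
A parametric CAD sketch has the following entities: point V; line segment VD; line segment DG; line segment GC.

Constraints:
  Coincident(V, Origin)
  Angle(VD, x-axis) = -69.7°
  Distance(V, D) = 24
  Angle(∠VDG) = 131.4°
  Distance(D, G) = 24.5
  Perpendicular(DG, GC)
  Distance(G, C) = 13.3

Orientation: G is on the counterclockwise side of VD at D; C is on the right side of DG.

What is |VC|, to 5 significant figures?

51.085

V is at the origin; VD runs at -69.7° with length 24.0, so D = 24.0·(cos -69.7°, sin -69.7°) = (8.3265, -22.509). ∠VDG = 131.4°, so DG runs at -69.7° + (180° − 131.4°) = -21.100° from the x-axis; with |DG| = 24.5, G = D + 24.5·(cos -21.100°, sin -21.100°) = (31.184, -31.329). DG is perpendicular to GC; with |GC| = 13.3 on the right of DG, C = G + 13.3·(-0.36000, -0.93295) = (26.396, -43.738). Then |VC| = |C − V| = 51.085.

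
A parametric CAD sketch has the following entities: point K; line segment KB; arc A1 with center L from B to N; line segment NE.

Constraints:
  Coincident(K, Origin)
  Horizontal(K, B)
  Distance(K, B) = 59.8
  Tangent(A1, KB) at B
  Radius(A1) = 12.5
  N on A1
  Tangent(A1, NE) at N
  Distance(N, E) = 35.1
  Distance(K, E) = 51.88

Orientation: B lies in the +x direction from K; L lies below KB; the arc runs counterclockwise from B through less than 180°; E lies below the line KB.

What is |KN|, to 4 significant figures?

48.97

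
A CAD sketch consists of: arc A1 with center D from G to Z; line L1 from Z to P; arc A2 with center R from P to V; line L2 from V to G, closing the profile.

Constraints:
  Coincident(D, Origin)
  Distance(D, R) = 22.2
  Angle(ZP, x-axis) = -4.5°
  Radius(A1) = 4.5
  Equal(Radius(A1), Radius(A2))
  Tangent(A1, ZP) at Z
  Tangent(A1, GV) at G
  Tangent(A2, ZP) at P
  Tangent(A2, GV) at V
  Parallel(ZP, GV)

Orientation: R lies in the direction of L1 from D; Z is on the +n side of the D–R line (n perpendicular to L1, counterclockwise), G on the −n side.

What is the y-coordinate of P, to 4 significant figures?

2.744

The slot axis is L1's direction at -4.5°, so u = (cos -4.5°, sin -4.5°) = (0.9969, -0.07846) and n = (−sin -4.5°, cos -4.5°) = (0.07846, 0.9969). D is at the origin and R lies 22.2 along u from D, so R = 22.2·u = (22.13, -1.742). Tangency of A1 to both parallel lines with radius 4.5 puts Z and G at D ± 4.5·n: Z = (0.3531, 4.486), G = (-0.3531, -4.486). Equal radii place P and V the same way about R: P = R + 4.5·n = (22.48, 2.744), V = R − 4.5·n = (21.78, -6.228). So P.y = 2.744.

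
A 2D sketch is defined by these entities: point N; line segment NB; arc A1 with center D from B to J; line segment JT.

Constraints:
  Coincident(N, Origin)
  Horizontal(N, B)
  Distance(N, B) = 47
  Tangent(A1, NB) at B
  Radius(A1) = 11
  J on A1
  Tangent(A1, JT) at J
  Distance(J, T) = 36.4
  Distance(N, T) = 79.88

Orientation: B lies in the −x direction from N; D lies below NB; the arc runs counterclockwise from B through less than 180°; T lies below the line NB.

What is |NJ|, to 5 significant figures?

58.183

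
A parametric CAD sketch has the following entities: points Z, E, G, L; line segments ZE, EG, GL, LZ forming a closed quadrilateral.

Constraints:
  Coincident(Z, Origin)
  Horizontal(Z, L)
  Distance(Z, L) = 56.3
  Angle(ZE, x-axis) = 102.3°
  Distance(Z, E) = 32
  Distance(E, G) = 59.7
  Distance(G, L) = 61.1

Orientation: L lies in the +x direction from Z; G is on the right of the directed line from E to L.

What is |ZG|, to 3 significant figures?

27.9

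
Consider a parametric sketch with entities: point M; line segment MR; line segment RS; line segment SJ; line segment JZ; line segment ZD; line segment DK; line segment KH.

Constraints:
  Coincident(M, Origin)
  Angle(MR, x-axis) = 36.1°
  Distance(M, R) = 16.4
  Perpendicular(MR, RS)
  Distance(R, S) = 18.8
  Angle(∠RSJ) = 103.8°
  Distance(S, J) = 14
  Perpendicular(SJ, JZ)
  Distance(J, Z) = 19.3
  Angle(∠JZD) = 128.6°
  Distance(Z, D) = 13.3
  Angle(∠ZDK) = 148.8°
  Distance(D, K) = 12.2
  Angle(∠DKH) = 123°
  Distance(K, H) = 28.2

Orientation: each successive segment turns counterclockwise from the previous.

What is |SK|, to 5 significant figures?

30.380

M is at the origin; MR runs at 36.1° with length 16.4, so R = (13.251, 9.6628). The perpendicularity gives RS at right angles to MR, so RS runs at 126.10°; with |RS| = 18.8, S = (2.1741, 24.853). ∠RSJ = 103.8° gives SJ at -157.70° from the x-axis; with |SJ| = 14.0, J = (-10.779, 19.541). The perpendicularity gives JZ at right angles to SJ, so JZ runs at -67.700°; with |JZ| = 19.3, Z = (-3.4553, 1.6841). ∠JZD = 128.6° gives ZD at -16.300° from the x-axis; with |ZD| = 13.3, D = (9.3101, -2.0488). ∠ZDK = 148.8° gives DK at 14.900° from the x-axis; with |DK| = 12.2, K = (21.100, 1.0882). Then |SK| = |K − S| = 30.380.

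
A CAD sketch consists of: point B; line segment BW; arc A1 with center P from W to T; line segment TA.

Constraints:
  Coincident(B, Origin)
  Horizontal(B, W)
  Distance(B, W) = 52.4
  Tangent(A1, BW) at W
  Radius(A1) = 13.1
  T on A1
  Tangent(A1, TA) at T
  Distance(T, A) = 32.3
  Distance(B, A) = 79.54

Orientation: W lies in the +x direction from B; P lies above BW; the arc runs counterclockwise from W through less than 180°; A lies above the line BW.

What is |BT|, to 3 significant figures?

66.8

Checks: ∠(PW, WB) = 90.00° ✓; |PW| = 13.10 ✓; |PT| = 13.10 ✓; ∠(PT, TA) = 90.00° ✓; |TA| = 32.30 ✓; |BA| = 79.54 ✓.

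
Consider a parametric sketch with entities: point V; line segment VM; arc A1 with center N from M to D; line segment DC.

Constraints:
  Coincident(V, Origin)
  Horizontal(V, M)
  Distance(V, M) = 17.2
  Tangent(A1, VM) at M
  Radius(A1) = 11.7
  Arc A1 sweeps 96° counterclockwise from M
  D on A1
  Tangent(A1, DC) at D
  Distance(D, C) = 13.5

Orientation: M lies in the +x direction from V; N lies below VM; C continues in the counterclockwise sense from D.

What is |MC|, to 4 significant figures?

28.26

On A1, M sits at bearing 90° from N; a 96° counterclockwise sweep puts D at bearing 186°, so D = N + 11.7·(cos 186°, sin 186°) = (5.564, -12.92). A1 meets DC tangentially, so ND is at right angles to DC, so DC runs along (−sin 186°, cos 186°); with |DC| = 13.5, C = (6.975, -26.35). Then |MC| = |C − M| = 28.26.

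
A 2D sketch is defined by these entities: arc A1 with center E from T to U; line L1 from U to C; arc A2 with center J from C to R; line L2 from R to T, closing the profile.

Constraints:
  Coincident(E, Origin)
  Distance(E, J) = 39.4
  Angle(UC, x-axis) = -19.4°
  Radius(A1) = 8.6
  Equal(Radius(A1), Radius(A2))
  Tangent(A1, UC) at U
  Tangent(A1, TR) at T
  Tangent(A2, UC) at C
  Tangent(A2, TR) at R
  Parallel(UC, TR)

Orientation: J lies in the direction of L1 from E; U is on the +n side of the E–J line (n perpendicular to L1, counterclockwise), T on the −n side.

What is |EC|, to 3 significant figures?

40.3

Tangency of A1 to both parallel lines with radius 8.6 puts U and T at E ± 8.6·n: U = (2.86, 8.11), T = (-2.86, -8.11). Equal radii place C and R the same way about J: C = J + 8.6·n = (40.0, -4.98), R = J − 8.6·n = (34.3, -21.2). Then |EC| = |C − E| = 40.3.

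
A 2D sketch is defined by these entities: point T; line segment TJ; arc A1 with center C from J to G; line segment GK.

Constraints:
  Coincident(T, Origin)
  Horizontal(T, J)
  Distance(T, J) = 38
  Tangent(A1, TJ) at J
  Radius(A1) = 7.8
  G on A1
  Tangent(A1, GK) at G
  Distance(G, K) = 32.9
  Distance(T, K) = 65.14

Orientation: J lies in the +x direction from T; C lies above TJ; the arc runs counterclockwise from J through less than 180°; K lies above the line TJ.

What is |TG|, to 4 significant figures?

46.02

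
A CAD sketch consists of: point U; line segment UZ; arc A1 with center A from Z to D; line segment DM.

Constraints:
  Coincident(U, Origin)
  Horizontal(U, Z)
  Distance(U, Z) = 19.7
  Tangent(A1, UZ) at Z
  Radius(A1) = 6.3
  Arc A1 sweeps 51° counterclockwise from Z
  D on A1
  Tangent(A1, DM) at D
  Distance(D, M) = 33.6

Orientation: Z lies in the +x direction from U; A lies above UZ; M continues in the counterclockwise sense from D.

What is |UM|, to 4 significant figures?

53.87

On A1, Z sits at bearing -90° from A; a 51° counterclockwise sweep puts D at bearing -39°, so D = A + 6.3·(cos -39°, sin -39°) = (24.60, 2.335). Tangency of A1 to DM means the radius AD is perpendicular to DM, so DM runs along (−sin -39°, cos -39°); with |DM| = 33.6, M = (45.74, 28.45). Then |UM| = |M − U| = 53.87.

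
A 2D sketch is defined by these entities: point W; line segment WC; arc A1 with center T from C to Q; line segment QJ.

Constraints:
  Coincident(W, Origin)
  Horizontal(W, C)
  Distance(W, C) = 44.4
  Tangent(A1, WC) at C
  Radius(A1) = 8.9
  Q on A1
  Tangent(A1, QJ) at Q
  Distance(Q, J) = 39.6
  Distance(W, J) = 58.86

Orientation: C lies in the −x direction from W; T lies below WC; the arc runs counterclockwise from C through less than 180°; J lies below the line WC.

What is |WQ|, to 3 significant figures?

53.9

Checks: |TQ| = 8.900 ✓; ∠(TQ, QJ) = 90.00° ✓; |QJ| = 39.60 ✓; |WJ| = 58.86 ✓.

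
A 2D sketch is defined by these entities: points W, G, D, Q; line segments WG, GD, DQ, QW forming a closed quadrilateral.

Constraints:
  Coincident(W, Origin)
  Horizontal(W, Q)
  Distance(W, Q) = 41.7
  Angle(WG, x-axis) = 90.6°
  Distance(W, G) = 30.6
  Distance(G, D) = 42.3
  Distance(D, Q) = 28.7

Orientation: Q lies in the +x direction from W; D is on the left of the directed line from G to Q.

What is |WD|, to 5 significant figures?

50.817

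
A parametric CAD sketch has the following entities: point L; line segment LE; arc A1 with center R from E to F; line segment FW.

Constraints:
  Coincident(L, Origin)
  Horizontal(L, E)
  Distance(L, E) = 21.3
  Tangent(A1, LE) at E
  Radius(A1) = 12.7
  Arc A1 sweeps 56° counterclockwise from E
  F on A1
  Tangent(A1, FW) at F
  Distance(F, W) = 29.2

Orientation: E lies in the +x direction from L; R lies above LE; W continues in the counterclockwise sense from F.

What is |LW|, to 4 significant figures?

56.64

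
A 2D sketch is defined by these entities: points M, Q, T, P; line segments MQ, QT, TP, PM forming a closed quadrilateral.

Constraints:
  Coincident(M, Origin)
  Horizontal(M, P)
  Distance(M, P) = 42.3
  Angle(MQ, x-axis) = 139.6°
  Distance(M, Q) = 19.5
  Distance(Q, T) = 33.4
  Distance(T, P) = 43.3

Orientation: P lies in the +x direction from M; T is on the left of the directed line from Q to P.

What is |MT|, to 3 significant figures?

34.0

Checks: |QT| = 33.40 ✓; |TP| = 43.30 ✓.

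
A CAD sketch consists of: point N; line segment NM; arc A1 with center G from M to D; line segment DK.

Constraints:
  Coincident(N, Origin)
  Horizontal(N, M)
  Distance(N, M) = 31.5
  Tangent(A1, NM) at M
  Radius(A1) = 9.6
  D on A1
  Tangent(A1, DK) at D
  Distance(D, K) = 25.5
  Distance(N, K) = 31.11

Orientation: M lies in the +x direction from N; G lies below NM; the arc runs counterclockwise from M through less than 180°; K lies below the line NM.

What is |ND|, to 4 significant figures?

23.46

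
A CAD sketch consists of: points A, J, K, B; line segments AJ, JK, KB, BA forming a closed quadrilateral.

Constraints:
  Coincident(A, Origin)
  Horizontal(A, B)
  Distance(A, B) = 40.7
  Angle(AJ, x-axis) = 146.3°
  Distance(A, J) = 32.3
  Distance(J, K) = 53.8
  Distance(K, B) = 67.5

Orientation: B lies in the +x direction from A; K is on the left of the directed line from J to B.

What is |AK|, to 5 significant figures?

59.512

Checks: |JK| = 53.80 ✓; |KB| = 67.50 ✓.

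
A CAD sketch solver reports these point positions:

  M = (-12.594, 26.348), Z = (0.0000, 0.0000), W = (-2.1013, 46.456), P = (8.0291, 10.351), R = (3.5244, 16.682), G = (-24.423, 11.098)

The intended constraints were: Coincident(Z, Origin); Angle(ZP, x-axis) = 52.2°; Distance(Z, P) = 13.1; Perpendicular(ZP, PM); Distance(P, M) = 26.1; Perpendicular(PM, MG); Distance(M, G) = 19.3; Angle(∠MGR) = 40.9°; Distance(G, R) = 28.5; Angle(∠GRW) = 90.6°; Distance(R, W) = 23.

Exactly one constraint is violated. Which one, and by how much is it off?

Distance(R, W) = 23 — off by 7.30.

Z = (0.00, 0.00) ✓; ZP at 52.20° ✓; |ZP| = 13.10 ✓; ∠(ZP, PM) = 90.00° ✓; |PM| = 26.10 ✓; ∠(PM, MG) = 90.00° ✓; |MG| = 19.30 ✓; ∠MGR = 40.90° ✓; |GR| = 28.50 ✓; ∠GRW = 90.60° ✓; |RW| = 30.30 ✗.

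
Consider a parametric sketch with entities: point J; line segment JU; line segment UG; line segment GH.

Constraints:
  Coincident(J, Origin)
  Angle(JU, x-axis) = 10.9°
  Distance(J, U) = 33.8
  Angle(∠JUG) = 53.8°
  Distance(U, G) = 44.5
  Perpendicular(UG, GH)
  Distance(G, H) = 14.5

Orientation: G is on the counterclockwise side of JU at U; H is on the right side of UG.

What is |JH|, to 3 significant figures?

48.4

J is at the origin; JU runs at 10.9° with length 33.8, so U = 33.8·(cos 10.9°, sin 10.9°) = (33.2, 6.39). ∠JUG = 53.8°, so UG runs at 10.9° + (180° − 53.8°) = 137° from the x-axis; with |UG| = 44.5, G = U + 44.5·(cos 137°, sin 137°) = (0.592, 36.7). The perpendicularity gives GH at right angles to UG; with |GH| = 14.5 on the right of UG, H = G + 14.5·(0.681, 0.733) = (10.5, 47.3). Then |JH| = |H − J| = 48.4.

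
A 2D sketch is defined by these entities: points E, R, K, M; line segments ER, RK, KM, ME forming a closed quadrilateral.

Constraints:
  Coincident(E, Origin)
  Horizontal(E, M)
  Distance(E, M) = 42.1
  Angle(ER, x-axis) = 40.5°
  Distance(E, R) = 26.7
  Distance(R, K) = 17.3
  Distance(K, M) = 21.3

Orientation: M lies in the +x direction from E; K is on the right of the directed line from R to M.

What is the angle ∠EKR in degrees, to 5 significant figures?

88.484°

E is at the origin; EM is horizontal with |EM| = 42.1 and M in +x, so M = (42.1, 0). ER runs at 40.5° with |ER| = 26.7, so R = (20.303, 17.340). K is determined by |RK| = 17.3 and |KM| = 21.3 together: it lies at the intersection of circle(R, 17.3) and circle(M, 21.3). With |RM| = 27.853, the foot of the radical line on RM is 11.155 from R and the perpendicular offset is √(17.3² − 11.155²) = 13.223. Taking the right-of-RM solution: K = (20.800, 0.047409).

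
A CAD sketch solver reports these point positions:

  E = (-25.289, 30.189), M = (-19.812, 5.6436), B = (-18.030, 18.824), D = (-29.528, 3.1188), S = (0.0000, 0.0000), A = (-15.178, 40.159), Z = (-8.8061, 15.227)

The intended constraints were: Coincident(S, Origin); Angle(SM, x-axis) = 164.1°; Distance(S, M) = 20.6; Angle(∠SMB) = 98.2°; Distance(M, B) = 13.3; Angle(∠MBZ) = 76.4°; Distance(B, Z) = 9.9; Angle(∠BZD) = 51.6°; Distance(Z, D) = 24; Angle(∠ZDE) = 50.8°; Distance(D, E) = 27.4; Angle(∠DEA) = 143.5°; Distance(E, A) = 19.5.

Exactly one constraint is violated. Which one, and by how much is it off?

Distance(E, A) = 19.5 — off by 5.30.

S = (0.00, 0.00) ✓; SM at 164.1° ✓; |SM| = 20.60 ✓; ∠SMB = 98.20° ✓; |MB| = 13.30 ✓; ∠MBZ = 76.40° ✓; |BZ| = 9.900 ✓; ∠BZD = 51.60° ✓; |ZD| = 24.00 ✓; ∠ZDE = 50.80° ✓; |DE| = 27.40 ✓; ∠DEA = 143.5° ✓; |EA| = 14.20 ✗.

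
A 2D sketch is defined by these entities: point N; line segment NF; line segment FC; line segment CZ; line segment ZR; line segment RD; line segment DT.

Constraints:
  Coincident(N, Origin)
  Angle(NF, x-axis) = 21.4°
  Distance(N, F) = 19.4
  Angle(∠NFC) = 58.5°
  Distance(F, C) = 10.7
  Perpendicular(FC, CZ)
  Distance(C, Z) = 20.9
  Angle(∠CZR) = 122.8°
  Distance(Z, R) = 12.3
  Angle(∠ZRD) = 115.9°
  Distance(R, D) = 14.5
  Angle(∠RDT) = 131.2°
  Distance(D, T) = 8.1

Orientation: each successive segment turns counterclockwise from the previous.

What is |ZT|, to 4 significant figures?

25.69

∠ZRD = 115.9° gives RD at -5.800° from the x-axis; with |RD| = 14.5, D = (15.57, -16.15). ∠RDT = 131.2° gives DT at 43.00° from the x-axis; with |DT| = 8.1, T = (21.50, -10.63). Then |ZT| = |T − Z| = 25.69.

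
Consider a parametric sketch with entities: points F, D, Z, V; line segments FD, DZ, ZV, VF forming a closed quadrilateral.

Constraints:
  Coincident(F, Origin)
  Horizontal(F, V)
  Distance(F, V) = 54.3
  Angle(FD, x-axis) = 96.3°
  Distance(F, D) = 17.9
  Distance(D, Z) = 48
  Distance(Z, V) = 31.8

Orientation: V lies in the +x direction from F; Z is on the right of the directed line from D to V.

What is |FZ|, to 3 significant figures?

34.5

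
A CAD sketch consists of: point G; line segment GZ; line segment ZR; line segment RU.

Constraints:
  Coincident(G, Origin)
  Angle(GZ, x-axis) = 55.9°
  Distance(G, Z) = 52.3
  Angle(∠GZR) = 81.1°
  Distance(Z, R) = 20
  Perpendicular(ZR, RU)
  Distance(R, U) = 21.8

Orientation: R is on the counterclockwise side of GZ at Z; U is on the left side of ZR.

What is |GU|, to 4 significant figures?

32.16

∠GZR = 81.1°, so ZR runs at 55.9° + (180° − 81.1°) = 154.8° from the x-axis; with |ZR| = 20.0, R = Z + 20.0·(cos 154.8°, sin 154.8°) = (11.22, 51.82). The perpendicularity gives RU at right angles to ZR; with |RU| = 21.8 on the left of ZR, U = R + 21.8·(-0.4258, -0.9048) = (1.943, 32.10). Then |GU| = |U − G| = 32.16.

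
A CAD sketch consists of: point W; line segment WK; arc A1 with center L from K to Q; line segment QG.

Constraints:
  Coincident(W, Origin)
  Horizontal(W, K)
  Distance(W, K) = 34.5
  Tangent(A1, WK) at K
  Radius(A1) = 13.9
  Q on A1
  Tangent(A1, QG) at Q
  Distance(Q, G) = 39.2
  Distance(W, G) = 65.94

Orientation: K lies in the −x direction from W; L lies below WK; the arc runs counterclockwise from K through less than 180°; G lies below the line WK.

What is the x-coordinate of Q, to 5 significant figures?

-47.724

Checks: |LQ| = 13.90 ✓; ∠(LQ, QG) = 90.00° ✓; |QG| = 39.20 ✓; |WG| = 65.94 ✓.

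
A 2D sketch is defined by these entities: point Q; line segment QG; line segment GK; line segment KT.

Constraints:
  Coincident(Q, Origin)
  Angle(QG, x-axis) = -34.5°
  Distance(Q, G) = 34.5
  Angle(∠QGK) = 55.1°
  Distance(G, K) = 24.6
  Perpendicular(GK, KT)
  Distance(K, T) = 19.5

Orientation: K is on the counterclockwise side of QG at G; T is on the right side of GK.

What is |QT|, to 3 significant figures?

48.0

Q is at the origin; QG runs at -34.5° with length 34.5, so G = 34.5·(cos -34.5°, sin -34.5°) = (28.4, -19.5). ∠QGK = 55.1°, so GK runs at -34.5° + (180° − 55.1°) = 90.4° from the x-axis; with |GK| = 24.6, K = G + 24.6·(cos 90.4°, sin 90.4°) = (28.3, 5.06). The perpendicularity gives KT at right angles to GK; with |KT| = 19.5 on the right of GK, T = K + 19.5·(1.00, 0.00698) = (47.8, 5.19). Then |QT| = |T − Q| = 48.0.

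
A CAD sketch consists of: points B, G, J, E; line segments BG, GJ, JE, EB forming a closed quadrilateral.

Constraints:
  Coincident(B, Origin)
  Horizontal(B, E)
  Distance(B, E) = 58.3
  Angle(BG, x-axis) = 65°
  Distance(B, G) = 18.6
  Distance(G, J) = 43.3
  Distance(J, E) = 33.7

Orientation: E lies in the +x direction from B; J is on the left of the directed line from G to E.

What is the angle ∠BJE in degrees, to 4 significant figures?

73.51°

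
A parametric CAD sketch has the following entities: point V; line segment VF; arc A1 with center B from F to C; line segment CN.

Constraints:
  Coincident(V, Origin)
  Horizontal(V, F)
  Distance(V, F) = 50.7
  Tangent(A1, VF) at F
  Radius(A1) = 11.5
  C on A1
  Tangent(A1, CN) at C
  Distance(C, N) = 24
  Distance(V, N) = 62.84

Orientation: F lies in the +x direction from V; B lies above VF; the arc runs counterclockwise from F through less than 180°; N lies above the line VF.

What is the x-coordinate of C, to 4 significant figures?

60.93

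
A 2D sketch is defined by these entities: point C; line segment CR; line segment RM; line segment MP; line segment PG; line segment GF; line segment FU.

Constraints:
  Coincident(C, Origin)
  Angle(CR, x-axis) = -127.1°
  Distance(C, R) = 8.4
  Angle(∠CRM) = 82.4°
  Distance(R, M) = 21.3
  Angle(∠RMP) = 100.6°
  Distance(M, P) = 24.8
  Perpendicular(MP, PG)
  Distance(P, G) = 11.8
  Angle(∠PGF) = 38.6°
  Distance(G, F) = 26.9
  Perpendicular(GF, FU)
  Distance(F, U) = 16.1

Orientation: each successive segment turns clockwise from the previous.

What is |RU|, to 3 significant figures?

47.1

∠PGF = 38.6° gives GF at -176° from the x-axis; with |GF| = 26.9, F = (-23.3, 20.1). GF is perpendicular to FU, so FU runs at 94.5°; with |FU| = 16.1, U = (-24.6, 36.1). Then |RU| = |U − R| = 47.1.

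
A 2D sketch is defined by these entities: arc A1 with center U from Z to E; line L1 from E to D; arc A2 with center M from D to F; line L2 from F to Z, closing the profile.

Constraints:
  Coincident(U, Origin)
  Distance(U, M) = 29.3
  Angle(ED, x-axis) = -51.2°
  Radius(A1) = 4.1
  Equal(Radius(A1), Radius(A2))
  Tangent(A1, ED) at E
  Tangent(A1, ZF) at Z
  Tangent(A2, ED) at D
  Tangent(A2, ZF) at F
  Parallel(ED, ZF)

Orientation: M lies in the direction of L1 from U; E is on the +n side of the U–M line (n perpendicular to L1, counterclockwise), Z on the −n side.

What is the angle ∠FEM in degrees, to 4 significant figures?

7.669°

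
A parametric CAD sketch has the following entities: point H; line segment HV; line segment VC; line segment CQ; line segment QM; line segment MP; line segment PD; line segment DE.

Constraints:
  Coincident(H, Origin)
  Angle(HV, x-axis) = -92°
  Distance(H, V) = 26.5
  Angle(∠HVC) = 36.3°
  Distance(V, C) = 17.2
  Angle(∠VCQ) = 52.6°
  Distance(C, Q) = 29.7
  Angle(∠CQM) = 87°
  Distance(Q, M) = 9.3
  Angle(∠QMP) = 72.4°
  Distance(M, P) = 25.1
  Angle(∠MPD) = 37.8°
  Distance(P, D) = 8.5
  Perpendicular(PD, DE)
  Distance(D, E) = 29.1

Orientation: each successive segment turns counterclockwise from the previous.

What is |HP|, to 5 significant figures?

13.941

∠CQM = 87.0° gives QM at -87.900° from the x-axis; with |QM| = 9.3, M = (-19.620, -21.813). ∠QMP = 72.4° gives MP at 19.700° from the x-axis; with |MP| = 25.1, P = (4.0107, -13.352). Then |HP| = |P − H| = 13.941.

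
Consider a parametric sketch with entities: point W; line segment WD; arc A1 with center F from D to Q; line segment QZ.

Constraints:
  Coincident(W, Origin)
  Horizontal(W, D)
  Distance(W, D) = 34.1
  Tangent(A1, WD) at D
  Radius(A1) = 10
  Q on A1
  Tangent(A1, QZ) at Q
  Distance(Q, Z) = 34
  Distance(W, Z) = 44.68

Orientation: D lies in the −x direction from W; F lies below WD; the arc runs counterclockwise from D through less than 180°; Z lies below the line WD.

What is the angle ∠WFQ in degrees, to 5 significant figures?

151.64°

Checks: |FQ| = 10.00 ✓; ∠(FQ, QZ) = 90.00° ✓; |QZ| = 34.00 ✓; |WZ| = 44.68 ✓.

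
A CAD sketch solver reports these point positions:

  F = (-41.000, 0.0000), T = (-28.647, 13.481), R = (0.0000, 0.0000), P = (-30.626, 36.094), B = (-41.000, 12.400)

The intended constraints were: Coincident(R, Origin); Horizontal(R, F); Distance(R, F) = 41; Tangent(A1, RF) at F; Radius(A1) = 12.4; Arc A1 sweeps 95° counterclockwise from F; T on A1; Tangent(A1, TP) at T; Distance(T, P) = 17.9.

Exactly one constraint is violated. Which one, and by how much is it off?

Distance(T, P) = 17.9 — off by 4.80.

R = (0.00, 0.00) ✓; R.y = 0.00, F.y = 0.00 ✓; |RF| = 41.00 ✓; ∠(BF, FR) = 90.00° ✓; |BF| = 12.40 ✓; bearing(B→T) − bearing(B→F) = 95.00° ✓; |BT| = 12.40 ✓; ∠(BT, TP) = 90.00° ✓; |TP| = 22.70 ✗.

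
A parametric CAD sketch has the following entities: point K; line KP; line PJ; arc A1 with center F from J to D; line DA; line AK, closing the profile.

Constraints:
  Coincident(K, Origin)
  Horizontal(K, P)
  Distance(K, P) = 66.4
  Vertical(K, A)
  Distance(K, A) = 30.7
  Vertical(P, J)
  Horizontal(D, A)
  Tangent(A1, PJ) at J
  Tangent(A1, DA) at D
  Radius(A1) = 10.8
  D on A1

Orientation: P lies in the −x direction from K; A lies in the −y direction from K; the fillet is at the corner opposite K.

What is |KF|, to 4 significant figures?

59.05

K is at the origin; KP is horizontal with |KP| = 66.4 and P on the −x side, so P = (-66.40, 0.000). KA is vertical with |KA| = 30.7 and A on the −y side, so A = (0.000, -30.70). The virtual corner opposite K is at (-66.40, -30.70). A1 meets PJ tangentially, so FJ is at right angles to PJ and the tangent condition forces FD to be normal to DA, with radius 10.8, so the center F sits 10.8 in from both sides at F = (-55.60, -19.90). Then |KF| = |F − K| = 59.05.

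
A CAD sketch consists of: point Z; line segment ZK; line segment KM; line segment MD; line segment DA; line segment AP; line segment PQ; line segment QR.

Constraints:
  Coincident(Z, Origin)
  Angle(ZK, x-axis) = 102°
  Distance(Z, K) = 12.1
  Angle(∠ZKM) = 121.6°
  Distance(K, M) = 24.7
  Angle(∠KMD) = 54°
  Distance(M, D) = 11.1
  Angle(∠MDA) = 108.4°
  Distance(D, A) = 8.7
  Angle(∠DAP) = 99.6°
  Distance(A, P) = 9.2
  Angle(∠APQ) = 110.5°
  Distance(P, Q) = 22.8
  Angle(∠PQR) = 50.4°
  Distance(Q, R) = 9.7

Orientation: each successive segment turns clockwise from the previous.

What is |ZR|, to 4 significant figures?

36.56

Z is at the origin; ZK runs at 102.0° with length 12.1, so K = (-2.516, 11.84). ∠ZKM = 121.6° gives KM at 43.60° from the x-axis; with |KM| = 24.7, M = (15.37, 28.87). ∠KMD = 54.0° gives MD at -82.40° from the x-axis; with |MD| = 11.1, D = (16.84, 17.87). ∠MDA = 108.4° gives DA at -154.0° from the x-axis; with |DA| = 8.7, A = (9.020, 14.05). ∠DAP = 99.6° gives AP at 125.6° from the x-axis; with |AP| = 9.2, P = (3.664, 21.53). ∠APQ = 110.5° gives PQ at 56.10° from the x-axis; with |PQ| = 22.8, Q = (16.38, 40.46). ∠PQR = 50.4° gives QR at -73.50° from the x-axis; with |QR| = 9.7, R = (19.14, 31.16). Then |ZR| = |R − Z| = 36.56.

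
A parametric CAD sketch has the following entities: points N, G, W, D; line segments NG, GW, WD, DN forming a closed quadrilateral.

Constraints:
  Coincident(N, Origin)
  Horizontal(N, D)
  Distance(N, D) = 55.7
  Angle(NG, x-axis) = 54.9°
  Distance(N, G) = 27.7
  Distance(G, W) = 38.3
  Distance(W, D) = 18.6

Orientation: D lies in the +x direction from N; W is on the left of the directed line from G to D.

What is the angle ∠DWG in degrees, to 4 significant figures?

101.4°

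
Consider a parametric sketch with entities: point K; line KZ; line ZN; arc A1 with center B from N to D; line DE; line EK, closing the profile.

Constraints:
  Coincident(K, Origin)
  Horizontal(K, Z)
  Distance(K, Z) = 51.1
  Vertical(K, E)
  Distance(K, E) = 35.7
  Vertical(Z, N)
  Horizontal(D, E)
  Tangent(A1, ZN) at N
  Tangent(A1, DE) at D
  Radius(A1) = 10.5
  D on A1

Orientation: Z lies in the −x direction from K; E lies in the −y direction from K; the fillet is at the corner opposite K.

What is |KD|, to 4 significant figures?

54.06

K is at the origin; KZ is horizontal with |KZ| = 51.1 and Z on the −x side, so Z = (-51.10, 0.000). K and E share the same x with |KE| = 35.7 and E on the −y side, so E = (0.000, -35.70). The virtual corner opposite K is at (-51.10, -35.70). The tangent condition forces BN to be normal to ZN and since A1 is tangent to DE there, BD ⟂ DE, with radius 10.5, so the center B sits 10.5 in from both sides at B = (-40.60, -25.20). That places the tangent points at N = (-51.10, -25.20) on ZN and D = (-40.60, -35.70) on DE. Then |KD| = |D − K| = 54.06.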